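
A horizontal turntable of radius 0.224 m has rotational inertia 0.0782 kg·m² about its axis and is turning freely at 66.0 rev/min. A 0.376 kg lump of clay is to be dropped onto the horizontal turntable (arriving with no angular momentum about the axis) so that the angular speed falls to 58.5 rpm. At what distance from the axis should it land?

r ≈ 0.163 m

The added mass arrives with no angular momentum about the axis, and any external torque about the axis is negligible, so the system's angular momentum is conserved.
I_p ω_i = (I_p + m r²) ω_f ⇒ m r² = I_p(ω_i/ω_f − 1) = 0.07820(66.0/58.5 − 1) = 0.01003 kg·m².
r = √(0.01003/0.376) = 0.1633 m.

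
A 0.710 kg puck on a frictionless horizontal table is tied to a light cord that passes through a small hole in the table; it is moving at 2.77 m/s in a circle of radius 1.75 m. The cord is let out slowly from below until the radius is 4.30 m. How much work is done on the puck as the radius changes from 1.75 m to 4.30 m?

Central (radial) force ⇒ zero torque about the center ⇒ m v r is constant.
v₂ = v₁ r₁ / r₂ = (2.77)(1.75) / (4.30) = 1.127 m/s.
W = ΔKE = ½m(v₂² − v₁²) = -2.273 J.

W ≈ -2.27 J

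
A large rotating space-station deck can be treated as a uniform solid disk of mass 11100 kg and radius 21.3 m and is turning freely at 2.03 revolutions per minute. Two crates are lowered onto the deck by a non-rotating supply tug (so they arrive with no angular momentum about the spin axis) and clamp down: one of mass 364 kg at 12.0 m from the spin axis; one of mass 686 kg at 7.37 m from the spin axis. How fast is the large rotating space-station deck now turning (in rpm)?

ω_f ≈ 1.96 rpm

The added mass arrives with no angular momentum about the spin axis, and any external torque about the spin axis is negligible, so the system's angular momentum is conserved.
I_p = ½(11100)(21.3)² = 2.518e+06 kg·m².
Added inertia Σmr² = (364)(12.0)² + (686)(7.37)² = 89680 kg·m²; I_f = 2.518e+06 + 89680 = 2.608e+06 kg·m².
ω_f = I_p ω_i / I_f = (2.518e+06)(2.03) / 2.608e+06 = 1.960 rpm.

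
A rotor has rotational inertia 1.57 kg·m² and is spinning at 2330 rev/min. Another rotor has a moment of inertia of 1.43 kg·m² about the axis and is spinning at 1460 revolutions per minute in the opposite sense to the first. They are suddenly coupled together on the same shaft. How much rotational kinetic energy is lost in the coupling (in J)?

The coupling torques are internal; angular momentum about the shared axis is conserved.
Taking A's sense as positive: L = (1.570)(2330) − (1.430)(1460) = 1570 kg·m²·rpm.
Combined I = 1.570 + 1.430 = 3.000 kg·m².
ω_f = L / I = 1570 / 3.000 = 523.4 rpm.
KE_i = ½ΣIω² = 63450 J; KE_f = ½(3.000)(54.81)² = 4507 J.

ΔKE lost ≈ 58900 J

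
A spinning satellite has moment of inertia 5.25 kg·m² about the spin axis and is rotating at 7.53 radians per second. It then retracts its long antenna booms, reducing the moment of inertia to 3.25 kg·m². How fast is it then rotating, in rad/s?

With no external torque about the axis, L is conserved: I₁ω₁ = I₂ω₂.
ω₂ = I₁ω₁ / I₂ = (5.250)(7.53 rad/s) / (3.250) = 12.16 rad/s.

ω₂ ≈ 12.2 rad/s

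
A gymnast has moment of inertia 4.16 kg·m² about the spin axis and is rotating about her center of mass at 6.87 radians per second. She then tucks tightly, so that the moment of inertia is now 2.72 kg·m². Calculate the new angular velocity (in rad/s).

Angular momentum about the spin axis is conserved since the torque about it is zero.
ω₂ = I₁ω₁ / I₂ = (4.160)(6.87 rad/s) / (2.720) = 10.51 rad/s.

ω₂ ≈ 10.5 rad/s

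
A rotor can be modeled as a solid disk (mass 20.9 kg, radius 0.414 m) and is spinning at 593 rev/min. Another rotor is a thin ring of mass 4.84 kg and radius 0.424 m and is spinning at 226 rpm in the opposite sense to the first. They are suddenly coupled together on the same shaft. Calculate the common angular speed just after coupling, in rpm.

No external torque acts about the common axis, so total angular momentum is conserved.
Moments of inertia: I_A = ½(20.9)(0.414)² = 1.791 kg·m²; I_B = (4.84)(0.424)² = 0.8701 kg·m².
Taking A's sense as positive: L = (1.791)(593) − (0.8701)(226) = 865.5 kg·m²·rpm.
Combined I = 1.791 + 0.8701 = 2.661 kg·m².
ω_f = L / I = 865.5 / 2.661 = 325.2 rpm.

|ω_f| ≈ 325 rpm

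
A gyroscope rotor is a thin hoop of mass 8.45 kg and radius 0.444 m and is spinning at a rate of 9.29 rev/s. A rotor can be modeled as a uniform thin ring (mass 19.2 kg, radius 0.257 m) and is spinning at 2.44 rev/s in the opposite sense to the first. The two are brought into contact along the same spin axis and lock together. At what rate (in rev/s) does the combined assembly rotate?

|ω_f| ≈ 4.22 rev/s

The coupling torques are internal; angular momentum about the shared axis is conserved.
Moments of inertia: I_A = (8.45)(0.444)² = 1.666 kg·m²; I_B = (19.2)(0.257)² = 1.268 kg·m².
Taking A's sense as positive: L = (1.666)(9.29) − (1.268)(2.44) = 12.38 kg·m²·rev/s.
Combined I = 1.666 + 1.268 = 2.934 kg·m².
ω_f = L / I = 12.38 / 2.934 = 4.220 rev/s.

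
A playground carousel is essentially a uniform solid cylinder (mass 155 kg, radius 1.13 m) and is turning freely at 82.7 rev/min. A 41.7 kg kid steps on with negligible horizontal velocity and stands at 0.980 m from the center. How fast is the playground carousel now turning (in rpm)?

ω_f ≈ 58.9 rpm

The added mass arrives with no angular momentum about the center, and any external torque about the center is negligible, so the system's angular momentum is conserved.
I_p = ½(155)(1.13)² = 98.96 kg·m².
Added inertia Σmr² = (41.7)(0.980)² = 40.05 kg·m²; I_f = 98.96 + 40.05 = 139.0 kg·m².
ω_f = I_p ω_i / I_f = (98.96)(82.7) / 139.0 = 58.87 rpm.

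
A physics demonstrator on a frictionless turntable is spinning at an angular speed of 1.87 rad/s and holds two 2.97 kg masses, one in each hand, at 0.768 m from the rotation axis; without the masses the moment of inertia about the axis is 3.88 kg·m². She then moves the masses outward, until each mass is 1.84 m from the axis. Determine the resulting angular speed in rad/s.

With no external torque about the axis, L is conserved: I₁ω₁ = I₂ω₂.
I₁ = 3.88 + 2(2.97)(0.768)² = 7.384 kg·m²; I₂ = 3.88 + 2(2.97)(1.84)² = 23.99 kg·m².
ω₂ = I₁ω₁ / I₂ = (7.384)(1.87 rad/s) / (23.99) = 0.5755 rad/s.

ω₂ ≈ 0.576 rad/s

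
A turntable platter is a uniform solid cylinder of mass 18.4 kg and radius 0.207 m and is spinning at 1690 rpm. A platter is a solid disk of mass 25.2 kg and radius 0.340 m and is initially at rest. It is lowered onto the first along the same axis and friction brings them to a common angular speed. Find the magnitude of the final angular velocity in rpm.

|ω_f| ≈ 360 rpm

No external torque acts about the common axis, so total angular momentum is conserved.
Moments of inertia: I_A = ½(18.4)(0.207)² = 0.3942 kg·m²; I_B = ½(25.2)(0.340)² = 1.457 kg·m².
Taking A's sense as positive: L = (0.3942)(1690) = 666.2 kg·m²·rpm.
Combined I = 0.3942 + 1.457 = 1.851 kg·m².
ω_f = L / I = 666.2 / 1.851 = 360.0 rpm.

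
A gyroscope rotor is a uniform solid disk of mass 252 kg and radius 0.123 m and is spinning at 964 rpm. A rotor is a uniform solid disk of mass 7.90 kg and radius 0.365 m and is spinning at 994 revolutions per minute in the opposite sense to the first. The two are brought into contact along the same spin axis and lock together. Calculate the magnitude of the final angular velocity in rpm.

|ω_f| ≈ 540 rpm

The coupling torques are internal; angular momentum about the shared axis is conserved.
Moments of inertia: I_A = ½(252)(0.123)² = 1.906 kg·m²; I_B = ½(7.90)(0.365)² = 0.5262 kg·m².
Taking A's sense as positive: L = (1.906)(964) − (0.5262)(994) = 1315 kg·m²·rpm.
Combined I = 1.906 + 0.5262 = 2.432 kg·m².
ω_f = L / I = 1315 / 2.432 = 540.4 rpm.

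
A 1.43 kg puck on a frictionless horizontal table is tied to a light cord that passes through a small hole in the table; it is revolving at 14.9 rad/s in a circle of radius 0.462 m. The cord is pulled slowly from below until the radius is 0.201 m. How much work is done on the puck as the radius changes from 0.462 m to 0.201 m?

No torque about the axis ⇒ m r₁² ω₁ = m r₂² ω₂.
ω₂ = ω₁ (r₁/r₂)² = (14.9)(0.462/0.201)² = 78.72 rad/s.
W = ΔKE = ½m(v₂² − v₁²) = 145.1 J.

W ≈ 145 J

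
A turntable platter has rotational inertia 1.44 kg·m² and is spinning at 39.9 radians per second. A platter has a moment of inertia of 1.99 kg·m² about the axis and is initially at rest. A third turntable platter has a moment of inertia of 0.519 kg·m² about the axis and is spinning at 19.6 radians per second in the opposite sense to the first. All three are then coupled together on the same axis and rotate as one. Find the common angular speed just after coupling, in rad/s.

|ω_f| ≈ 12.0 rad/s

No external torque acts about the common axis, so total angular momentum is conserved.
Taking A's sense as positive: L = (1.440)(39.9) − (0.5190)(19.6) = 47.28 kg·m²·rad/s.
Combined I = 1.440 + 1.990 + 0.5190 = 3.949 kg·m².
ω_f = L / I = 47.28 / 3.949 = 11.97 rad/s.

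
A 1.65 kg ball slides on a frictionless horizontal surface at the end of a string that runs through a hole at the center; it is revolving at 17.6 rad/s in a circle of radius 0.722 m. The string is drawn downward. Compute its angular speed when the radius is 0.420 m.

The constraining force is radial, so m r² ω about the center is conserved.
ω₂ = ω₁ (r₁/r₂)² = (17.6)(0.722/0.420)² = 52.01 rad/s.

ω₂ ≈ 52.0 rad/s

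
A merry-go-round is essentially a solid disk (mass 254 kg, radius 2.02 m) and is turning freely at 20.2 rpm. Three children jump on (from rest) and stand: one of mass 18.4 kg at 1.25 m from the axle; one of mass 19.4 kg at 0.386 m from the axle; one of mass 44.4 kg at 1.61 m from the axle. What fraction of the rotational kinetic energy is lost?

fraction ≈ 0.221

No external torque acts about the axle; L_before = L_after.
I_p = ½(254)(2.02)² = 518.2 kg·m².
Added inertia Σmr² = (18.4)(1.25)² + (19.4)(0.386)² + (44.4)(1.61)² = 146.7 kg·m²; I_f = 518.2 + 146.7 = 664.9 kg·m².
ω_f = I_p ω_i / I_f = (518.2)(20.2) / 664.9 = 15.74 rpm.
KE_i = ½(518.2)(2.115 rad/s)² = 1159 J; KE_f = ½(664.9)(1.649)² = 903.6 J.
Fraction lost = 0.2207.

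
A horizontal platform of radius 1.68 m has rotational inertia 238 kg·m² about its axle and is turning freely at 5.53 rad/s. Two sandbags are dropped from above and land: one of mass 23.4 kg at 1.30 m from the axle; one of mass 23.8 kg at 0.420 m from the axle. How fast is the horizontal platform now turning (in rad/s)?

ω_f ≈ 4.67 rad/s

The added mass arrives with no angular momentum about the axle, and any external torque about the axle is negligible, so the system's angular momentum is conserved.
Added inertia Σmr² = (23.4)(1.30)² + (23.8)(0.420)² = 43.74 kg·m²; I_f = 238.0 + 43.74 = 281.7 kg·m².
ω_f = I_p ω_i / I_f = (238.0)(5.53) / 281.7 = 4.671 rad/s.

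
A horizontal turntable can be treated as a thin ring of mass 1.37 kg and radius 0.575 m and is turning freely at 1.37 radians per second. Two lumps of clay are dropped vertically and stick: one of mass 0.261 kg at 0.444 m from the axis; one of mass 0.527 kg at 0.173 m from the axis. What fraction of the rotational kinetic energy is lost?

The added mass arrives with no angular momentum about the axis, and any external torque about the axis is negligible, so the system's angular momentum is conserved.
I_p = (1.37)(0.575)² = 0.4530 kg·m².
Added inertia Σmr² = (0.261)(0.444)² + (0.527)(0.173)² = 0.06723 kg·m²; I_f = 0.4530 + 0.06723 = 0.5202 kg·m².
ω_f = I_p ω_i / I_f = (0.4530)(1.37) / 0.5202 = 1.193 rad/s.
KE_i = ½(0.4530)(1.370 rad/s)² = 0.4251 J; KE_f = ½(0.5202)(1.193)² = 0.3701 J.
Fraction lost = 0.1292.

fraction ≈ 0.129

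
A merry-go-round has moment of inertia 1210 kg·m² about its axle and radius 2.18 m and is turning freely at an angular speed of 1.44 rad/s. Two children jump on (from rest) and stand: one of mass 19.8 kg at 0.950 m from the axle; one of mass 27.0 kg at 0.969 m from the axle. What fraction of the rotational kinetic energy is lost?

No external torque acts about the axle; L_before = L_after.
Added inertia Σmr² = (19.8)(0.950)² + (27.0)(0.969)² = 43.22 kg·m²; I_f = 1210 + 43.22 = 1253 kg·m².
ω_f = I_p ω_i / I_f = (1210)(1.44) / 1253 = 1.390 rad/s.
KE_i = ½(1210)(1.440 rad/s)² = 1255 J; KE_f = ½(1253)(1.390)² = 1211 J.
Fraction lost = 0.03449.

fraction ≈ 0.0345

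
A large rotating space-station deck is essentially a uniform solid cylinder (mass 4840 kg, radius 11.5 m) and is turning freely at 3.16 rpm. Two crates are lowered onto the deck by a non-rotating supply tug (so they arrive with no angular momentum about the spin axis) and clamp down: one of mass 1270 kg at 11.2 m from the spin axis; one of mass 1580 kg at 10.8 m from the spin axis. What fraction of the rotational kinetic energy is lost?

fraction ≈ 0.518

The added mass arrives with no angular momentum about the spin axis, and any external torque about the spin axis is negligible, so the system's angular momentum is conserved.
I_p = ½(4840)(11.5)² = 3.200e+05 kg·m².
Added inertia Σmr² = (1270)(11.2)² + (1580)(10.8)² = 3.436e+05 kg·m²; I_f = 3.200e+05 + 3.436e+05 = 6.636e+05 kg·m².
ω_f = I_p ω_i / I_f = (3.200e+05)(3.16) / 6.636e+05 = 1.524 rpm.
KE_i = ½(3.200e+05)(0.3309 rad/s)² = 17520 J; KE_f = ½(6.636e+05)(0.1596)² = 8451 J.
Fraction lost = 0.5177.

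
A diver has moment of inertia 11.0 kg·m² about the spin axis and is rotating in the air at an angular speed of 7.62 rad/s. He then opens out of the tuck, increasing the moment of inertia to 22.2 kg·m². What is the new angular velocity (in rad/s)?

ω₂ ≈ 3.78 rad/s

Angular momentum about the spin axis is conserved since the torque about it is zero.
ω₂ = I₁ω₁ / I₂ = (11.00)(7.62 rad/s) / (22.20) = 3.776 rad/s.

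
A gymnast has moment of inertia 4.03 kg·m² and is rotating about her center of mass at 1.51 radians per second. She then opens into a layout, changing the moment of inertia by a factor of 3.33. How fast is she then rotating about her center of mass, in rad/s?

Angular momentum about the spin axis is conserved since the torque about it is zero.
I₂ = 3.33 × 4.03 = 13.42 kg·m².
ω₂ = I₁ω₁ / I₂ = (4.030)(1.51 rad/s) / (13.42) = 0.4535 rad/s.

ω₂ ≈ 0.453 rad/s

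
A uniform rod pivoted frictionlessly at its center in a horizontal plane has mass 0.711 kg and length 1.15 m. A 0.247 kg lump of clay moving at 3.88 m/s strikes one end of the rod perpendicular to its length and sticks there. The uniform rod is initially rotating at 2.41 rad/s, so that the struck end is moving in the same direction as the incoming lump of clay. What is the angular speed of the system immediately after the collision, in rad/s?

|ω_f| ≈ 4.62 rad/s

The axle reaction passes through the pivot and exerts no torque about it; angular momentum about the pivot is conserved through the impact.
I_p = (1/12)(0.711)(1.15)² = 0.07836 kg·m². Taking the sense of the lump of clay's angular momentum as positive, L_{lump} = m v R = (0.247)(3.88)(1.15/2) = 0.5511 kg·m²/s.
L_i = +I_p ω_p + m v R = +(0.07836)(2.41) + 0.5511 = 0.7399 kg·m²/s.
After sticking, I_f = I_p + m R² = 0.07836 + (0.247)(1.15/2)² = 0.1600 kg·m².
ω_f = L_i / I_f = 0.7399 / 0.1600 = 4.624 rad/s.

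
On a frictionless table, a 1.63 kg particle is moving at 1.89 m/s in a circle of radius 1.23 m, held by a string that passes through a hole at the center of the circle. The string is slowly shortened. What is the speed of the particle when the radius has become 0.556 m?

v₂ ≈ 4.18 m/s

Central (radial) force ⇒ zero torque about the center ⇒ m v r is constant.
v₂ = v₁ r₁ / r₂ = (1.89)(1.23) / (0.556) = 4.181 m/s.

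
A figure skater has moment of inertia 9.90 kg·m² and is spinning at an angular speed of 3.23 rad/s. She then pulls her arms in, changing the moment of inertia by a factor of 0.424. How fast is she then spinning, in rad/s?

ω₂ ≈ 7.62 rad/s

Angular momentum about the spin axis is conserved since the torque about it is zero.
I₂ = 0.424 × 9.90 = 4.198 kg·m².
ω₂ = I₁ω₁ / I₂ = (9.900)(3.23 rad/s) / (4.198) = 7.618 rad/s.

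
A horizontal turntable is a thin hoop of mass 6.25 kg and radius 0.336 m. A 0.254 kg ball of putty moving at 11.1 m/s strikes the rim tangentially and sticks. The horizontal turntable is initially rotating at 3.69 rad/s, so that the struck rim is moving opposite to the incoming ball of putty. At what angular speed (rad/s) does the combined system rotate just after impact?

|ω_f| ≈ 2.26 rad/s

The axle reaction passes through the axle and exerts no torque about it; angular momentum about the axle is conserved through the impact.
I_p = (6.25)(0.336)² = 0.7056 kg·m². Taking the sense of the ball of putty's angular momentum as positive, L_{ball} = m v R = (0.254)(11.1)(0.336) = 0.9473 kg·m²/s.
L_i = −I_p ω_p + m v R = −(0.7056)(3.69) + 0.9473 = -1.656 kg·m²/s.
After sticking, I_f = I_p + m R² = 0.7056 + (0.254)(0.336)² = 0.7343 kg·m².
ω_f = L_i / I_f = -1.656 / 0.7343 = -2.256 rad/s.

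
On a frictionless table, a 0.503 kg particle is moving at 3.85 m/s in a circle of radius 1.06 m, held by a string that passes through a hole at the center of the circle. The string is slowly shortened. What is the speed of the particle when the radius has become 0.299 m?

Central (radial) force ⇒ zero torque about the center ⇒ m v r is constant.
v₂ = v₁ r₁ / r₂ = (3.85)(1.06) / (0.299) = 13.65 m/s.

v₂ ≈ 13.6 m/s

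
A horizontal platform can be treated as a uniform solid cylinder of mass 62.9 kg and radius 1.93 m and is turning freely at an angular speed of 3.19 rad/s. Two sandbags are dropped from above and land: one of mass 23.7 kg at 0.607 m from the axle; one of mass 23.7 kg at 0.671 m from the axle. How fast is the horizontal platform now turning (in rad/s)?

No external torque acts about the axle; L_before = L_after.
I_p = ½(62.9)(1.93)² = 117.1 kg·m².
Added inertia Σmr² = (23.7)(0.607)² + (23.7)(0.671)² = 19.40 kg·m²; I_f = 117.1 + 19.40 = 136.6 kg·m².
ω_f = I_p ω_i / I_f = (117.1)(3.19) / 136.6 = 2.737 rad/s.

ω_f ≈ 2.74 rad/s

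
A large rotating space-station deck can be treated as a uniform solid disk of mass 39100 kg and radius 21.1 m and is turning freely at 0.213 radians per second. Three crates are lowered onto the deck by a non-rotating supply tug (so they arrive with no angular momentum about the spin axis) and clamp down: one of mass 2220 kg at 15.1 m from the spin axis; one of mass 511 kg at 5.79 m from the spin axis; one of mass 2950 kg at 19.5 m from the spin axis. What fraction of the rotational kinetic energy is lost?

fraction ≈ 0.159

No external torque acts about the spin axis; L_before = L_after.
I_p = ½(39100)(21.1)² = 8.704e+06 kg·m².
Added inertia Σmr² = (2220)(15.1)² + (511)(5.79)² + (2950)(19.5)² = 1.645e+06 kg·m²; I_f = 8.704e+06 + 1.645e+06 = 1.035e+07 kg·m².
ω_f = I_p ω_i / I_f = (8.704e+06)(0.213) / 1.035e+07 = 0.1791 rad/s.
KE_i = ½(8.704e+06)(0.2130 rad/s)² = 1.974e+05 J; KE_f = ½(1.035e+07)(0.1791)² = 1.661e+05 J.
Fraction lost = 0.1590.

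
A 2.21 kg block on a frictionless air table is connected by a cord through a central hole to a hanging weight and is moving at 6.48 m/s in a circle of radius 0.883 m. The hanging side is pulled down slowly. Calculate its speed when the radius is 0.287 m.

v₂ ≈ 19.9 m/s

The only horizontal force on the mass is along the cord (radial), so it exerts no torque about the hole and angular momentum m v r is conserved.
v₂ = v₁ r₁ / r₂ = (6.48)(0.883) / (0.287) = 19.94 m/s.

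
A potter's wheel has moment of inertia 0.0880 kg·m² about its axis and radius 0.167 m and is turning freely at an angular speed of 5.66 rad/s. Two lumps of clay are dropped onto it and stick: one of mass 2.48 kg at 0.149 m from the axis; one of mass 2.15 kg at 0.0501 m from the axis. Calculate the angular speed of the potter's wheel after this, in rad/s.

ω_f ≈ 3.36 rad/s

No external torque acts about the axis; L_before = L_after.
Added inertia Σmr² = (2.48)(0.149)² + (2.15)(0.0501)² = 0.06046 kg·m²; I_f = 0.08800 + 0.06046 = 0.1485 kg·m².
ω_f = I_p ω_i / I_f = (0.08800)(5.66) / 0.1485 = 3.355 rad/s.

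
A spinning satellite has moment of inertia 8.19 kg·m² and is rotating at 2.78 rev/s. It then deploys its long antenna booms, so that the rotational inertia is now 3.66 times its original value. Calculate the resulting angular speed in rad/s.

ω₂ ≈ 4.77 rad/s

No external torque acts about the spin axis, so angular momentum is conserved.
I₂ = 3.66 × 8.19 = 29.98 kg·m².
ω₂ = I₁ω₁ / I₂ = (8.190)(2.78 rev/s) / (29.98) = 0.7596 rev/s = 4.772 rad/s.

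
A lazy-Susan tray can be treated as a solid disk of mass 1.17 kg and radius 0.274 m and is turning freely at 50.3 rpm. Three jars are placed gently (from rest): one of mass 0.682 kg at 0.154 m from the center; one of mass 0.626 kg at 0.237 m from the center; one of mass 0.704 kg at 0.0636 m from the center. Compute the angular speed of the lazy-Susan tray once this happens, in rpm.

ω_f ≈ 22.5 rpm

No external torque acts about the center; L_before = L_after.
I_p = ½(1.17)(0.274)² = 0.04392 kg·m².
Added inertia Σmr² = (0.682)(0.154)² + (0.626)(0.237)² + (0.704)(0.0636)² = 0.05418 kg·m²; I_f = 0.04392 + 0.05418 = 0.09810 kg·m².
ω_f = I_p ω_i / I_f = (0.04392)(50.3) / 0.09810 = 22.52 rpm.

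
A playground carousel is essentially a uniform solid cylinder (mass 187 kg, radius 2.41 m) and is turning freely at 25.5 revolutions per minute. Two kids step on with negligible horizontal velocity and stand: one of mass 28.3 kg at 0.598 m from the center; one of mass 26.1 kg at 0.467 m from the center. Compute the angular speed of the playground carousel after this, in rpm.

ω_f ≈ 24.8 rpm

No external torque acts about the center; L_before = L_after.
I_p = ½(187)(2.41)² = 543.1 kg·m².
Added inertia Σmr² = (28.3)(0.598)² + (26.1)(0.467)² = 15.81 kg·m²; I_f = 543.1 + 15.81 = 558.9 kg·m².
ω_f = I_p ω_i / I_f = (543.1)(25.5) / 558.9 = 24.78 rpm.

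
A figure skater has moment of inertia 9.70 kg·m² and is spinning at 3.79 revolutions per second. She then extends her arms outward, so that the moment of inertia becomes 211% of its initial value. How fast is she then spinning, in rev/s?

No external torque acts about the spin axis, so angular momentum is conserved.
I₂ = 2.11 × 9.70 = 20.47 kg·m².
ω₂ = I₁ω₁ / I₂ = (9.700)(3.79 rev/s) / (20.47) = 1.796 rev/s.

ω₂ ≈ 1.80 rev/s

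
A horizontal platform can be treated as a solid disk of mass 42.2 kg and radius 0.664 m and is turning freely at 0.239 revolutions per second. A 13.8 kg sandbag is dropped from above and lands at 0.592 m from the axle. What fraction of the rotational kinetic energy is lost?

fraction ≈ 0.342

No external torque acts about the axle; L_before = L_after.
I_p = ½(42.2)(0.664)² = 9.303 kg·m².
Added inertia Σmr² = (13.8)(0.592)² = 4.836 kg·m²; I_f = 9.303 + 4.836 = 14.14 kg·m².
ω_f = I_p ω_i / I_f = (9.303)(0.239) / 14.14 = 0.1572 rev/s.
KE_i = ½(9.303)(1.502 rad/s)² = 10.49 J; KE_f = ½(14.14)(0.9880)² = 6.901 J.
Fraction lost = 0.3421.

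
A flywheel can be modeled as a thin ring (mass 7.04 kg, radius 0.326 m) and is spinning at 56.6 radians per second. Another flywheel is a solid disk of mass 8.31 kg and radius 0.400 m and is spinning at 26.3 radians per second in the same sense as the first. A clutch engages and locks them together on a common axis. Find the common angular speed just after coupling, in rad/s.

No external torque acts about the common axis, so total angular momentum is conserved.
Moments of inertia: I_A = (7.04)(0.326)² = 0.7482 kg·m²; I_B = ½(8.31)(0.400)² = 0.6648 kg·m².
Taking A's sense as positive: L = (0.7482)(56.6) + (0.6648)(26.3) = 59.83 kg·m²·rad/s.
Combined I = 0.7482 + 0.6648 = 1.413 kg·m².
ω_f = L / I = 59.83 / 1.413 = 42.34 rad/s.

|ω_f| ≈ 42.3 rad/s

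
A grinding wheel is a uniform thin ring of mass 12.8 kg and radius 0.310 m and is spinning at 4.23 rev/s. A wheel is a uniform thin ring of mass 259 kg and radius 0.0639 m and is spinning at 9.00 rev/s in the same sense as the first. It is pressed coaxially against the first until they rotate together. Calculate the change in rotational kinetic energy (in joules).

The coupling torques are internal; angular momentum about the shared axis is conserved.
Moments of inertia: I_A = (12.8)(0.310)² = 1.230 kg·m²; I_B = (259)(0.0639)² = 1.058 kg·m².
Taking A's sense as positive: L = (1.230)(4.23) + (1.058)(9.00) = 14.72 kg·m²·rev/s.
Combined I = 1.230 + 1.058 = 2.288 kg·m².
ω_f = L / I = 14.72 / 2.288 = 6.435 rev/s.
KE_i = ½ΣIω² = 2125 J; KE_f = ½(2.288)(40.43)² = 1870 J.

ΔKE ≈ -255 J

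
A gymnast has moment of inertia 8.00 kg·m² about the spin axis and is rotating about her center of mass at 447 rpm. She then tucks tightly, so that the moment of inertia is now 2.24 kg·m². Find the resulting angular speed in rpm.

Angular momentum about the spin axis is conserved since the torque about it is zero.
ω₂ = I₁ω₁ / I₂ = (8.000)(447 rpm) / (2.240) = 1596 rpm.

ω₂ ≈ 1600 rpm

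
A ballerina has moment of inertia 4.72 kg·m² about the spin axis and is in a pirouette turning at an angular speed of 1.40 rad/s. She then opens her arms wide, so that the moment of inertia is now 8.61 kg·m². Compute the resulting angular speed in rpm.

ω₂ ≈ 7.33 rpm

No external torque acts about the spin axis, so angular momentum is conserved.
ω₂ = I₁ω₁ / I₂ = (4.720)(1.40 rad/s) / (8.610) = 0.7675 rad/s = 7.329 rpm.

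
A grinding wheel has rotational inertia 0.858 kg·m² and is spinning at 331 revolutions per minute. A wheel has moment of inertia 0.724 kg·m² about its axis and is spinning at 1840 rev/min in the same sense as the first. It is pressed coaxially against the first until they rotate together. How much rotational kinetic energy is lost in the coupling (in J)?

No external torque acts about the common axis, so total angular momentum is conserved.
Taking A's sense as positive: L = (0.8580)(331) + (0.7240)(1840) = 1616 kg·m²·rpm.
Combined I = 0.8580 + 0.7240 = 1.582 kg·m².
ω_f = L / I = 1616 / 1.582 = 1022 rpm.
KE_i = ½ΣIω² = 13960 J; KE_f = ½(1.582)(107.0)² = 9053 J.

ΔKE lost ≈ 4900 J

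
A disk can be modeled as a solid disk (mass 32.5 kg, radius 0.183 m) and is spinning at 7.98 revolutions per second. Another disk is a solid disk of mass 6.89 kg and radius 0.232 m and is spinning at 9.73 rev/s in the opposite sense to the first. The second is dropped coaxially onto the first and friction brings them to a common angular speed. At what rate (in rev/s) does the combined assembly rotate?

|ω_f| ≈ 3.48 rev/s

No external torque acts about the common axis, so total angular momentum is conserved.
Moments of inertia: I_A = ½(32.5)(0.183)² = 0.5442 kg·m²; I_B = ½(6.89)(0.232)² = 0.1854 kg·m².
Taking A's sense as positive: L = (0.5442)(7.98) − (0.1854)(9.73) = 2.539 kg·m²·rev/s.
Combined I = 0.5442 + 0.1854 = 0.7296 kg·m².
ω_f = L / I = 2.539 / 0.7296 = 3.479 rev/s.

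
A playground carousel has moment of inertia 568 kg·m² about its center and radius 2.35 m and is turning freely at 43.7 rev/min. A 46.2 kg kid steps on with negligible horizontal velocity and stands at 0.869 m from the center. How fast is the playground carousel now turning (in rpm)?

ω_f ≈ 41.2 rpm

No external torque acts about the center; L_before = L_after.
Added inertia Σmr² = (46.2)(0.869)² = 34.89 kg·m²; I_f = 568.0 + 34.89 = 602.9 kg·m².
ω_f = I_p ω_i / I_f = (568.0)(43.7) / 602.9 = 41.17 rpm.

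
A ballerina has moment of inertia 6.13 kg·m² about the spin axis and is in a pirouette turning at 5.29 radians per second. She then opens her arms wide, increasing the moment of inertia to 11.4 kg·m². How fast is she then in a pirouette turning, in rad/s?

Angular momentum about the spin axis is conserved since the torque about it is zero.
ω₂ = I₁ω₁ / I₂ = (6.130)(5.29 rad/s) / (11.40) = 2.845 rad/s.

ω₂ ≈ 2.84 rad/s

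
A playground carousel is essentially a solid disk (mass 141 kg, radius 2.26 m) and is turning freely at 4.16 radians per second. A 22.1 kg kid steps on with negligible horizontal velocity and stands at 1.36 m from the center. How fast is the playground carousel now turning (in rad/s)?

No external torque acts about the center; L_before = L_after.
I_p = ½(141)(2.26)² = 360.1 kg·m².
Added inertia Σmr² = (22.1)(1.36)² = 40.88 kg·m²; I_f = 360.1 + 40.88 = 401.0 kg·m².
ω_f = I_p ω_i / I_f = (360.1)(4.16) / 401.0 = 3.736 rad/s.

ω_f ≈ 3.74 rad/s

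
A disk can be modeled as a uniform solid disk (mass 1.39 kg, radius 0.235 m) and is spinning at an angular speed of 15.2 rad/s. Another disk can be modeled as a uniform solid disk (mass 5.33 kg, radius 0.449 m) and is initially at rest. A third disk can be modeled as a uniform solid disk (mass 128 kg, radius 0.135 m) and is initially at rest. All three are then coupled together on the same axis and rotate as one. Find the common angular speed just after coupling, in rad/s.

No external torque acts about the common axis, so total angular momentum is conserved.
Moments of inertia: I_A = ½(1.39)(0.235)² = 0.03838 kg·m²; I_B = ½(5.33)(0.449)² = 0.5373 kg·m²; I_C = ½(128)(0.135)² = 1.166 kg·m².
Taking A's sense as positive: L = (0.03838)(15.2) = 0.5834 kg·m²·rad/s.
Combined I = 0.03838 + 0.5373 + 1.166 = 1.742 kg·m².
ω_f = L / I = 0.5834 / 1.742 = 0.3349 rad/s.

|ω_f| ≈ 0.335 rad/s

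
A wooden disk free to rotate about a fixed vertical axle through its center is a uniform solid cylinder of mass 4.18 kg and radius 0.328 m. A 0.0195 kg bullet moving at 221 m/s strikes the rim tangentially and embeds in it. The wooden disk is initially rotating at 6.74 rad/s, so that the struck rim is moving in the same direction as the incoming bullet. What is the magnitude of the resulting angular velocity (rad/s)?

|ω_f| ≈ 12.9 rad/s

The axle reaction passes through the axle and exerts no torque about it; angular momentum about the axle is conserved through the impact.
I_p = ½(4.18)(0.328)² = 0.2249 kg·m². Taking the sense of the bullet's angular momentum as positive, L_{bullet} = m v R = (0.0195)(221)(0.328) = 1.414 kg·m²/s.
L_i = +I_p ω_p + m v R = +(0.2249)(6.74) + 1.414 = 2.929 kg·m²/s.
After sticking, I_f = I_p + m R² = 0.2249 + (0.0195)(0.328)² = 0.2269 kg·m².
ω_f = L_i / I_f = 2.929 / 0.2269 = 12.91 rad/s.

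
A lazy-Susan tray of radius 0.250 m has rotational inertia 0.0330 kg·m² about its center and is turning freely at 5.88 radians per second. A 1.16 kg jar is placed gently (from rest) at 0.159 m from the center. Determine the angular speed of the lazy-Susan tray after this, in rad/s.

ω_f ≈ 3.11 rad/s

The added mass arrives with no angular momentum about the center, and any external torque about the center is negligible, so the system's angular momentum is conserved.
Added inertia Σmr² = (1.16)(0.159)² = 0.02933 kg·m²; I_f = 0.03300 + 0.02933 = 0.06233 kg·m².
ω_f = I_p ω_i / I_f = (0.03300)(5.88) / 0.06233 = 3.113 rad/s.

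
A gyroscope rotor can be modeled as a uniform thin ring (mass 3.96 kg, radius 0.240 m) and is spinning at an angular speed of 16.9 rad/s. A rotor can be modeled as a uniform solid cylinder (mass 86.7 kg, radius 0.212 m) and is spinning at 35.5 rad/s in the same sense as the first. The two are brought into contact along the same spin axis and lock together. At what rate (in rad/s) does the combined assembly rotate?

No external torque acts about the common axis, so total angular momentum is conserved.
Moments of inertia: I_A = (3.96)(0.240)² = 0.2281 kg·m²; I_B = ½(86.7)(0.212)² = 1.948 kg·m².
Taking A's sense as positive: L = (0.2281)(16.9) + (1.948)(35.5) = 73.02 kg·m²·rad/s.
Combined I = 0.2281 + 1.948 = 2.176 kg·m².
ω_f = L / I = 73.02 / 2.176 = 33.55 rad/s.

|ω_f| ≈ 33.6 rad/s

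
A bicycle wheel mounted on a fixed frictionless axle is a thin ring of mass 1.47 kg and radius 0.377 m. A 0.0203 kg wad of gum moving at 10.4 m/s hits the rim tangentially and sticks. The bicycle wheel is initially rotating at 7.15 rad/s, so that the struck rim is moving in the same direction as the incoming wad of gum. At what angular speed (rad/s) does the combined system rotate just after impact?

The axle reaction passes through the axle and exerts no torque about it; angular momentum about the axle is conserved through the impact.
I_p = (1.47)(0.377)² = 0.2089 kg·m². Taking the sense of the wad of gum's angular momentum as positive, L_{wad} = m v R = (0.0203)(10.4)(0.377) = 0.07959 kg·m²/s.
L_i = +I_p ω_p + m v R = +(0.2089)(7.15) + 0.07959 = 1.573 kg·m²/s.
After sticking, I_f = I_p + m R² = 0.2089 + (0.0203)(0.377)² = 0.2118 kg·m².
ω_f = L_i / I_f = 1.573 / 0.2118 = 7.428 rad/s.

|ω_f| ≈ 7.43 rad/s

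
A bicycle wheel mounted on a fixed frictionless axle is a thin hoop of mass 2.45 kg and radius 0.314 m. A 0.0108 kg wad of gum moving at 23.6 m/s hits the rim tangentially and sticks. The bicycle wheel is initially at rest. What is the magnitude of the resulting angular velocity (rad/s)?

|ω_f| ≈ 0.330 rad/s

The axle reaction passes through the axle and exerts no torque about it; angular momentum about the axle is conserved through the impact.
I_p = (2.45)(0.314)² = 0.2416 kg·m². Taking the sense of the wad of gum's angular momentum as positive, L_{wad} = m v R = (0.0108)(23.6)(0.314) = 0.08003 kg·m²/s.
L_i = 0 + 0.08003 = 0.08003 kg·m²/s.
After sticking, I_f = I_p + m R² = 0.2416 + (0.0108)(0.314)² = 0.2426 kg·m².
ω_f = L_i / I_f = 0.08003 / 0.2426 = 0.3299 rad/s.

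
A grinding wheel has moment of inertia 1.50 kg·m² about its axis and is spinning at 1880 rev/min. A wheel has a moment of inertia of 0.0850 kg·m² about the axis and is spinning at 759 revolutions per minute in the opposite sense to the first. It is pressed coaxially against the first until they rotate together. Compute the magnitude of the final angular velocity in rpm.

The coupling torques are internal; angular momentum about the shared axis is conserved.
Taking A's sense as positive: L = (1.500)(1880) − (0.08500)(759) = 2755 kg·m²·rpm.
Combined I = 1.500 + 0.08500 = 1.585 kg·m².
ω_f = L / I = 2755 / 1.585 = 1738 rpm.

|ω_f| ≈ 1740 rpm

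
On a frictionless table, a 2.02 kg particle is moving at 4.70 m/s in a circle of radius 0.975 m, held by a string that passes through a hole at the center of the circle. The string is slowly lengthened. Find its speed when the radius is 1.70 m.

The only horizontal force on the mass is along the cord (radial), so it exerts no torque about the hole and angular momentum m v r is conserved.
v₂ = v₁ r₁ / r₂ = (4.70)(0.975) / (1.70) = 2.696 m/s.

v₂ ≈ 2.70 m/s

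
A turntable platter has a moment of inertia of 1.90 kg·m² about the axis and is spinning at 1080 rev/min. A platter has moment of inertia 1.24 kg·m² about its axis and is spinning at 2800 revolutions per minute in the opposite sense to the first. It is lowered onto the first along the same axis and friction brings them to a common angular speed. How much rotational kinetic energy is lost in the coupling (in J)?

ΔKE lost ≈ 61900 J

No external torque acts about the common axis, so total angular momentum is conserved.
Taking A's sense as positive: L = (1.900)(1080) − (1.240)(2800) = -1420 kg·m²·rpm.
Combined I = 1.900 + 1.240 = 3.140 kg·m².
ω_f = L / I = -1420 / 3.140 = -452.2 rpm.
KE_i = ½ΣIω² = 65460 J; KE_f = ½(3.140)(47.36)² = 3521 J.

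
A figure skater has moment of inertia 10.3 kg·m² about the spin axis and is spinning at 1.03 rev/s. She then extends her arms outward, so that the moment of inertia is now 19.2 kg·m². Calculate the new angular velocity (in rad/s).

With no external torque about the axis, L is conserved: I₁ω₁ = I₂ω₂.
ω₂ = I₁ω₁ / I₂ = (10.30)(1.03 rev/s) / (19.20) = 0.5526 rev/s = 3.472 rad/s.

ω₂ ≈ 3.47 rad/s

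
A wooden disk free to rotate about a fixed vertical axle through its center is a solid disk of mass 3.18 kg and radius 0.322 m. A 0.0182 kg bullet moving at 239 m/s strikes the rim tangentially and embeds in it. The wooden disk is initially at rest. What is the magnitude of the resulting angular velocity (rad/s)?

|ω_f| ≈ 8.40 rad/s

About the axle the impulsive forces during the collision are internal, so angular momentum about that axis is conserved.
I_p = ½(3.18)(0.322)² = 0.1649 kg·m². Taking the sense of the bullet's angular momentum as positive, L_{bullet} = m v R = (0.0182)(239)(0.322) = 1.401 kg·m²/s.
L_i = 0 + 1.401 = 1.401 kg·m²/s.
After sticking, I_f = I_p + m R² = 0.1649 + (0.0182)(0.322)² = 0.1667 kg·m².
ω_f = L_i / I_f = 1.401 / 0.1667 = 8.400 rad/s.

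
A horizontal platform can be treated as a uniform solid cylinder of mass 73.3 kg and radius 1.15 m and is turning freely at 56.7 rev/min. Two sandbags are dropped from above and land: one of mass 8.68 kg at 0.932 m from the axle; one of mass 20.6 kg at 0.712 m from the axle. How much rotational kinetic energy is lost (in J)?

energy lost ≈ 231 J

No external torque acts about the axle; L_before = L_after.
I_p = ½(73.3)(1.15)² = 48.47 kg·m².
Added inertia Σmr² = (8.68)(0.932)² + (20.6)(0.712)² = 17.98 kg·m²; I_f = 48.47 + 17.98 = 66.45 kg·m².
ω_f = I_p ω_i / I_f = (48.47)(56.7) / 66.45 = 41.36 rpm.
KE_i = ½(48.47)(5.938 rad/s)² = 854.4 J; KE_f = ½(66.45)(4.331)² = 623.2 J.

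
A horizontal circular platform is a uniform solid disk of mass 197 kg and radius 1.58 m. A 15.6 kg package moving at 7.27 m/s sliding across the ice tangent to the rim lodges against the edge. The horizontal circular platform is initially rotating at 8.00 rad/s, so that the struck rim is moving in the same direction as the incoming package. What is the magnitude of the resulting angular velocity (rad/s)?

|ω_f| ≈ 7.54 rad/s

The axle reaction passes through the central axle and exerts no torque about it; angular momentum about the central axle is conserved through the impact.
I_p = ½(197)(1.58)² = 245.9 kg·m². Taking the sense of the package's angular momentum as positive, L_{package} = m v R = (15.6)(7.27)(1.58) = 179.2 kg·m²/s.
L_i = +I_p ω_p + m v R = +(245.9)(8.00) + 179.2 = 2146 kg·m²/s.
After sticking, I_f = I_p + m R² = 245.9 + (15.6)(1.58)² = 284.8 kg·m².
ω_f = L_i / I_f = 2146 / 284.8 = 7.535 rad/s.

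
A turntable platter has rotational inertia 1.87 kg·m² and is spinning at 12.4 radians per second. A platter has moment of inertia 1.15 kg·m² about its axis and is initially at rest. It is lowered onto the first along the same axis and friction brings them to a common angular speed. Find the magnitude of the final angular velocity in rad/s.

No external torque acts about the common axis, so total angular momentum is conserved.
Taking A's sense as positive: L = (1.870)(12.4) = 23.19 kg·m²·rad/s.
Combined I = 1.870 + 1.150 = 3.020 kg·m².
ω_f = L / I = 23.19 / 3.020 = 7.678 rad/s.

|ω_f| ≈ 7.68 rad/s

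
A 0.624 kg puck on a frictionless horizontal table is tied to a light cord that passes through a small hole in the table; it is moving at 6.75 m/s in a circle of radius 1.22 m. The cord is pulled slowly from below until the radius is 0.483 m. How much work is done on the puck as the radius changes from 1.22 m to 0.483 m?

W ≈ 76.5 J

Central (radial) force ⇒ zero torque about the center ⇒ m v r is constant.
v₂ = v₁ r₁ / r₂ = (6.75)(1.22) / (0.483) = 17.05 m/s.
W = ΔKE = ½m(v₂² − v₁²) = 76.48 J.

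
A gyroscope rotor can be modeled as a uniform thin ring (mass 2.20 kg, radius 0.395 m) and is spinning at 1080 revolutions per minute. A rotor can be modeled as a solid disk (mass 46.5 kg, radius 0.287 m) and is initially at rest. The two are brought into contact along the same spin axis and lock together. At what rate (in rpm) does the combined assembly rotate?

|ω_f| ≈ 164 rpm

No external torque acts about the common axis, so total angular momentum is conserved.
Moments of inertia: I_A = (2.20)(0.395)² = 0.3433 kg·m²; I_B = ½(46.5)(0.287)² = 1.915 kg·m².
Taking A's sense as positive: L = (0.3433)(1080) = 370.7 kg·m²·rpm.
Combined I = 0.3433 + 1.915 = 2.258 kg·m².
ω_f = L / I = 370.7 / 2.258 = 164.2 rpm.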